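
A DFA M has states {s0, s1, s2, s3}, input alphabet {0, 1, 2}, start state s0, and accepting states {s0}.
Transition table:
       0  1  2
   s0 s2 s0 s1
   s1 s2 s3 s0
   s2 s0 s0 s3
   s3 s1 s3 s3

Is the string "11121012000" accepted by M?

s0 --1--> s0
s0 --1--> s0
s0 --1--> s0
s0 --2--> s1
s1 --1--> s3
s3 --0--> s1
s1 --1--> s3
s3 --2--> s3
s3 --0--> s1
s1 --0--> s2
s2 --0--> s0
End in state s0, which is an accepting state.

accepted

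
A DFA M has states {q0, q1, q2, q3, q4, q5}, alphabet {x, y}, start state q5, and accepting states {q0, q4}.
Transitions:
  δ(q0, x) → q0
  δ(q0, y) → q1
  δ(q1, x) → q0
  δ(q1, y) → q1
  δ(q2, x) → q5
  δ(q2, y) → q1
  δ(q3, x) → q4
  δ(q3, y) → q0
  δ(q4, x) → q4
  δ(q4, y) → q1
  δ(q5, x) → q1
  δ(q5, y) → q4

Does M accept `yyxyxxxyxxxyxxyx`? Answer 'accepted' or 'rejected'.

q5 --y--> q4
q4 --y--> q1
q1 --x--> q0
q0 --y--> q1
q1 --x--> q0
q0 --x--> q0
q0 --x--> q0
q0 --y--> q1
q1 --x--> q0
q0 --x--> q0
q0 --x--> q0
q0 --y--> q1
q1 --x--> q0
q0 --x--> q0
q0 --y--> q1
q1 --x--> q0
End in state q0, which is an accepting state.

accepted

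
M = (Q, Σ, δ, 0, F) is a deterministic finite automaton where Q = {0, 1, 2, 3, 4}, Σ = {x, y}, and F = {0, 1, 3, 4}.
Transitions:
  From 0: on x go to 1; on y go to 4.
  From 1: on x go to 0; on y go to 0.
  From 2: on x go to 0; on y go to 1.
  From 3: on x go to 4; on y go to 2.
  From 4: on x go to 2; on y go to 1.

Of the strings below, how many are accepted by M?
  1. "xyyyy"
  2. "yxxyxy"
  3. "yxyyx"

"xyyyy": accepted
"yxxyxy": accepted
"yxyyx": accepted

3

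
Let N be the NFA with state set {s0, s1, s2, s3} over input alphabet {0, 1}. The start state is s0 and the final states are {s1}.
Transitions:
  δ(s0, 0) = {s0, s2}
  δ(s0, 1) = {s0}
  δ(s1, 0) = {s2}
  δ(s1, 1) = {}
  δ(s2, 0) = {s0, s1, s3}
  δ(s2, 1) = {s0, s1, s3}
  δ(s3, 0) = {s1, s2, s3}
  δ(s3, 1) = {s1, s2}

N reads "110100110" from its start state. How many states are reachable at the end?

Start: {s0}
read 1: {s0}
read 1: {s0}
read 0: {s0, s2}
read 1: {s0, s1, s3}
read 0: {s0, s1, s2, s3}
read 0: {s0, s1, s2, s3}
read 1: {s0, s1, s2, s3}
read 1: {s0, s1, s2, s3}
read 0: {s0, s1, s2, s3}
Final reachable set {s0, s1, s2, s3} has 4 states.

4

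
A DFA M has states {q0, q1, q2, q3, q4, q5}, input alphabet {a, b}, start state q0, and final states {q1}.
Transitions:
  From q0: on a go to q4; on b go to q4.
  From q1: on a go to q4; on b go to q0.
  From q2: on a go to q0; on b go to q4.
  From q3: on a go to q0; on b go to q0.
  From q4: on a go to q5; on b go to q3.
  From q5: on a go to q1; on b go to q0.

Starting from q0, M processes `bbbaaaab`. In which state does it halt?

q3

q0 --b--> q4
q4 --b--> q3
q3 --b--> q0
q0 --a--> q4
q4 --a--> q5
q5 --a--> q1
q1 --a--> q4
q4 --b--> q3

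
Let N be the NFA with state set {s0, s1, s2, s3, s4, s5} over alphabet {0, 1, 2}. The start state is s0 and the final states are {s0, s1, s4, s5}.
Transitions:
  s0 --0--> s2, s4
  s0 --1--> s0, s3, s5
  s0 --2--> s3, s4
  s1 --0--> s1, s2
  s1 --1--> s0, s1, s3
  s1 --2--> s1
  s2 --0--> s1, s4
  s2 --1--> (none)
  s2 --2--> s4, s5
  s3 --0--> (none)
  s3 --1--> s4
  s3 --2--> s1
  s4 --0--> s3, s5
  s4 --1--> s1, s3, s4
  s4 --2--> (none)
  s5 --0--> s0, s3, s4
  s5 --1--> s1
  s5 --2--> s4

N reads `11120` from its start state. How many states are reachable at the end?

4

Start: {s0}
read 1: {s0, s3, s5}
read 1: {s0, s1, s3, s4, s5}
read 1: {s0, s1, s3, s4, s5}
read 2: {s1, s3, s4}
read 0: {s1, s2, s3, s5}
Final reachable set {s1, s2, s3, s5} has 4 states.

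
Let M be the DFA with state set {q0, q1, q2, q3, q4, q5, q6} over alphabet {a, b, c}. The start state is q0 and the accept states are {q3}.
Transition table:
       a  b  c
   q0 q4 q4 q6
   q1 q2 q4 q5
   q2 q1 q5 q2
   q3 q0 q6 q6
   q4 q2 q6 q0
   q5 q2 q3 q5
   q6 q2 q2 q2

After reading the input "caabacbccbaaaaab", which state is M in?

q0 --c--> q6
q6 --a--> q2
q2 --a--> q1
q1 --b--> q4
q4 --a--> q2
q2 --c--> q2
q2 --b--> q5
q5 --c--> q5
q5 --c--> q5
q5 --b--> q3
q3 --a--> q0
q0 --a--> q4
q4 --a--> q2
q2 --a--> q1
q1 --a--> q2
q2 --b--> q5

q5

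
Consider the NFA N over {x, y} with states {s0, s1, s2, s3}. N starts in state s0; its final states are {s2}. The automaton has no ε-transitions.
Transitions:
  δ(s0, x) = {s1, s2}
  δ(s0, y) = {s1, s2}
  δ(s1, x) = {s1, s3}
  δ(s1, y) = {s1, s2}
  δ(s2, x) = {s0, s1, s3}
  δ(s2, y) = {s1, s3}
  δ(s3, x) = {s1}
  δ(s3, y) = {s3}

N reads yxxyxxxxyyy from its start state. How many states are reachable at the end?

3

Start: {s0}
read y: {s1, s2}
read x: {s0, s1, s3}
read x: {s1, s2, s3}
read y: {s1, s2, s3}
read x: {s0, s1, s3}
read x: {s1, s2, s3}
read x: {s0, s1, s3}
read x: {s1, s2, s3}
read y: {s1, s2, s3}
read y: {s1, s2, s3}
read y: {s1, s2, s3}
Final reachable set {s1, s2, s3} has 3 states.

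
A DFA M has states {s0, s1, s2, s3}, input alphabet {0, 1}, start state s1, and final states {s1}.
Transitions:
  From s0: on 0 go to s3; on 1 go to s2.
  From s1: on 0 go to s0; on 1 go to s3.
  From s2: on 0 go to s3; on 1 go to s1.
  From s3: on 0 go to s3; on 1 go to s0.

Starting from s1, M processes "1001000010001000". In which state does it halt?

s3

s1 --1--> s3
s3 --0--> s3
s3 --0--> s3
s3 --1--> s0
s0 --0--> s3
s3 --0--> s3
s3 --0--> s3
s3 --0--> s3
s3 --1--> s0
s0 --0--> s3
s3 --0--> s3
s3 --0--> s3
s3 --1--> s0
s0 --0--> s3
s3 --0--> s3
s3 --0--> s3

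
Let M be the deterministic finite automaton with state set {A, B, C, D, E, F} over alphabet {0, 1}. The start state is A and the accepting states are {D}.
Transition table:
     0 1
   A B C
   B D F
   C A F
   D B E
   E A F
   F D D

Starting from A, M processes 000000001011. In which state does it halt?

F

A --0--> B
B --0--> D
D --0--> B
B --0--> D
D --0--> B
B --0--> D
D --0--> B
B --0--> D
D --1--> E
E --0--> A
A --1--> C
C --1--> F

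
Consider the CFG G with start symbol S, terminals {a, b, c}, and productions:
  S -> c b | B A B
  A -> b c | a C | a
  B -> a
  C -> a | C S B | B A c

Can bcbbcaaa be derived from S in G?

no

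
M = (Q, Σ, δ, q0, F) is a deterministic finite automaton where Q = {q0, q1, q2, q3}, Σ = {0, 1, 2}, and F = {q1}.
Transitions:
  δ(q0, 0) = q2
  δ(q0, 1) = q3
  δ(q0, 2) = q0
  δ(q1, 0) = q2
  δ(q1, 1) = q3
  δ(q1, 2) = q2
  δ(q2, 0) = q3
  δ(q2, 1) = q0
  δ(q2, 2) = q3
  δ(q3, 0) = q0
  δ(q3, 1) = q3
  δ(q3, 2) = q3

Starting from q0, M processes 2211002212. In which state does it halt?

q0 --2--> q0
q0 --2--> q0
q0 --1--> q3
q3 --1--> q3
q3 --0--> q0
q0 --0--> q2
q2 --2--> q3
q3 --2--> q3
q3 --1--> q3
q3 --2--> q3

q3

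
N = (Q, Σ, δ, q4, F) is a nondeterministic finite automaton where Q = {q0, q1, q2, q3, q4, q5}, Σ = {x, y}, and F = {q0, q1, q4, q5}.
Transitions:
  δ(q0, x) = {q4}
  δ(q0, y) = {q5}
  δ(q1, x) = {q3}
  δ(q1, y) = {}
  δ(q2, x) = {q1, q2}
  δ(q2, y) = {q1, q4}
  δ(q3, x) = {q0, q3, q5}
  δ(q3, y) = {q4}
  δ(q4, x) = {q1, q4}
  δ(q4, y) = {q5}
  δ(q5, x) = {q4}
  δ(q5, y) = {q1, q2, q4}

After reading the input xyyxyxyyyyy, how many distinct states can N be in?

4

Start: {q4}
read x: {q1, q4}
read y: {q5}
read y: {q1, q2, q4}
read x: {q1, q2, q3, q4}
read y: {q1, q4, q5}
read x: {q1, q3, q4}
read y: {q4, q5}
read y: {q1, q2, q4, q5}
read y: {q1, q2, q4, q5}
read y: {q1, q2, q4, q5}
read y: {q1, q2, q4, q5}
Final reachable set {q1, q2, q4, q5} has 4 states.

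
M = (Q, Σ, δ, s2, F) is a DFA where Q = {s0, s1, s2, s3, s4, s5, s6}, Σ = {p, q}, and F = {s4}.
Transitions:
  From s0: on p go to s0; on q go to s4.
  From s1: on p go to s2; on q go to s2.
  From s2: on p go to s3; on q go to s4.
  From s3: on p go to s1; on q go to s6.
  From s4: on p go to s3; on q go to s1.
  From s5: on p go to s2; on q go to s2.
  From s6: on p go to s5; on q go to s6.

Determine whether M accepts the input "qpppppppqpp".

rejected

s2 --q--> s4
s4 --p--> s3
s3 --p--> s1
s1 --p--> s2
s2 --p--> s3
s3 --p--> s1
s1 --p--> s2
s2 --p--> s3
s3 --q--> s6
s6 --p--> s5
s5 --p--> s2
End in state s2, which is not an accepting state.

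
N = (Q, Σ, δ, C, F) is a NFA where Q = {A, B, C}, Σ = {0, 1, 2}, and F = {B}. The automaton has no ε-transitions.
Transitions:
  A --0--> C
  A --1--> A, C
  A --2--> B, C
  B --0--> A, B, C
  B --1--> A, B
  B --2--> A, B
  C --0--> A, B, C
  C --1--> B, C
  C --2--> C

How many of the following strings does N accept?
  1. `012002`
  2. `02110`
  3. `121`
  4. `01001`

4

`012002`: accepted
`02110`: accepted
`121`: accepted
`01001`: accepted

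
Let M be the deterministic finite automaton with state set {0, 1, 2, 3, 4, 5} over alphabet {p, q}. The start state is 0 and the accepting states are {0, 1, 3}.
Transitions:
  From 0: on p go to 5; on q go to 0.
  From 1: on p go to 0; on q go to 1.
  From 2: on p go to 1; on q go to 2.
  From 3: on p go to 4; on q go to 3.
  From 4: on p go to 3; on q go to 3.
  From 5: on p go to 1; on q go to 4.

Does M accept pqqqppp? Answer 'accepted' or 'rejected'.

0 --p--> 5
5 --q--> 4
4 --q--> 3
3 --q--> 3
3 --p--> 4
4 --p--> 3
3 --p--> 4
End in state 4, which is not an accepting state.

rejected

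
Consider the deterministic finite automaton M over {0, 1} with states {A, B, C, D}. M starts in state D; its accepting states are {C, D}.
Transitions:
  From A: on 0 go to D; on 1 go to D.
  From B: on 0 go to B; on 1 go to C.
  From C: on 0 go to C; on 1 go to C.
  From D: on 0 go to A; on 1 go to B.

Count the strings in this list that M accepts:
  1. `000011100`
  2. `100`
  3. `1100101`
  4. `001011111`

3

`000011100`: accepted
`100`: rejected
`1100101`: accepted
`001011111`: accepted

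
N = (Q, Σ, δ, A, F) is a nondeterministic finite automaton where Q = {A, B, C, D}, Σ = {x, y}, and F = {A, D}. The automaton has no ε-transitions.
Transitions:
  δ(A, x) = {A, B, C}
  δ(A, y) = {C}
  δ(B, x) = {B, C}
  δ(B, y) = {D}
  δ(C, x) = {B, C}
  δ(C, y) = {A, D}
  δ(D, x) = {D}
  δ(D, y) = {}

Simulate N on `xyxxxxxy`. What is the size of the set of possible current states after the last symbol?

Start: {A}
read x: {A, B, C}
read y: {A, C, D}
read x: {A, B, C, D}
read x: {A, B, C, D}
read x: {A, B, C, D}
read x: {A, B, C, D}
read x: {A, B, C, D}
read y: {A, C, D}
Final reachable set {A, C, D} has 3 states.

3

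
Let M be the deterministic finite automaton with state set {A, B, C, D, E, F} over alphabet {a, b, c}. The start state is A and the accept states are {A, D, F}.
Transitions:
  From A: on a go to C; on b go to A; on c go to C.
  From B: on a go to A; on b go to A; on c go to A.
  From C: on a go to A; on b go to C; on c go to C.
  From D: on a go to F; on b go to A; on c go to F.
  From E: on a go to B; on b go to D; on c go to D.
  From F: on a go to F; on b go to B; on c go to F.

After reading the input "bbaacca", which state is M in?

A --b--> A
A --b--> A
A --a--> C
C --a--> A
A --c--> C
C --c--> C
C --a--> A

A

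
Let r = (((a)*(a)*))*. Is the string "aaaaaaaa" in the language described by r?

Split into 8 pieces a · a · a · a · a · a · a · a; each matches ((a)*(a)*).

yes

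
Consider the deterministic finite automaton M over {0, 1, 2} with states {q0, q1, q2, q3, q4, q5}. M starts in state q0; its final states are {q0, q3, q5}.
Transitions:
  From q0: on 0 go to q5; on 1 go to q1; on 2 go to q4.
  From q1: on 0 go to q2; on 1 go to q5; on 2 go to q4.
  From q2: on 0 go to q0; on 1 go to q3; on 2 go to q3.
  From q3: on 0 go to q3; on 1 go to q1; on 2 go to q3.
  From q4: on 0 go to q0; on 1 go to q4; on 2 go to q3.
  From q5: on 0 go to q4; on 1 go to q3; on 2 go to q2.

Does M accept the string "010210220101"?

q0 --0--> q5
q5 --1--> q3
q3 --0--> q3
q3 --2--> q3
q3 --1--> q1
q1 --0--> q2
q2 --2--> q3
q3 --2--> q3
q3 --0--> q3
q3 --1--> q1
q1 --0--> q2
q2 --1--> q3
End in state q3, which is an accepting state.

accepted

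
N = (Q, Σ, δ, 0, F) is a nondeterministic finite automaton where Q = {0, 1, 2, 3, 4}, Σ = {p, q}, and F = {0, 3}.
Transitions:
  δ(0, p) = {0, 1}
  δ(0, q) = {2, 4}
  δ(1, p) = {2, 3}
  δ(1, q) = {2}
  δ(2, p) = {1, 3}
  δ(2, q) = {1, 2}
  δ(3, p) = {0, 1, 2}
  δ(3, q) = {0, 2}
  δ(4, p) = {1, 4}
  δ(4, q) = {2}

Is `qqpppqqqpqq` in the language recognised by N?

rejected

Start: {0}
read q: {2, 4}
read q: {1, 2}
read p: {1, 2, 3}
read p: {0, 1, 2, 3}
read p: {0, 1, 2, 3}
read q: {0, 1, 2, 4}
read q: {1, 2, 4}
read q: {1, 2}
read p: {1, 2, 3}
read q: {0, 1, 2}
read q: {1, 2, 4}
Reachable ∩ accepting = {} — empty.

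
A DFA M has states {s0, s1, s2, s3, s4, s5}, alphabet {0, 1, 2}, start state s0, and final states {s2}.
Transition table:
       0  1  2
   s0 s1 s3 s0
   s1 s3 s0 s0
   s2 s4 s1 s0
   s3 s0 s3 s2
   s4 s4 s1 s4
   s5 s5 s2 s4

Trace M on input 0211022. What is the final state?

s0 --0--> s1
s1 --2--> s0
s0 --1--> s3
s3 --1--> s3
s3 --0--> s0
s0 --2--> s0
s0 --2--> s0

s0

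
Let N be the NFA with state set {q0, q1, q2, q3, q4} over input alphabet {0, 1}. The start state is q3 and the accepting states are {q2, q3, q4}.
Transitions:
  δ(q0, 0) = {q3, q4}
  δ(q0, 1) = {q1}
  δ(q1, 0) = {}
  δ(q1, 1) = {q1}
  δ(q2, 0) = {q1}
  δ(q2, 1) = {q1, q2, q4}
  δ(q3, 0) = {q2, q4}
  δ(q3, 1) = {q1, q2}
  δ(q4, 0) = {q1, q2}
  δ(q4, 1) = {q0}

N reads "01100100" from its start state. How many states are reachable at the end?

Start: {q3}
read 0: {q2, q4}
read 1: {q0, q1, q2, q4}
read 1: {q0, q1, q2, q4}
read 0: {q1, q2, q3, q4}
read 0: {q1, q2, q4}
read 1: {q0, q1, q2, q4}
read 0: {q1, q2, q3, q4}
read 0: {q1, q2, q4}
Final reachable set {q1, q2, q4} has 3 states.

3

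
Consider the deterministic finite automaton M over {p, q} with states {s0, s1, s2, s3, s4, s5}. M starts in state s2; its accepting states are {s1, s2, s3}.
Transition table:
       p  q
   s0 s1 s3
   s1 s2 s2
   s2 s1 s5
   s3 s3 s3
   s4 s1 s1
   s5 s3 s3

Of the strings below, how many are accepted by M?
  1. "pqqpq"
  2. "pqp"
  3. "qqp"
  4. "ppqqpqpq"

4

"pqqpq": accepted
"pqp": accepted
"qqp": accepted
"ppqqpqpq": accepted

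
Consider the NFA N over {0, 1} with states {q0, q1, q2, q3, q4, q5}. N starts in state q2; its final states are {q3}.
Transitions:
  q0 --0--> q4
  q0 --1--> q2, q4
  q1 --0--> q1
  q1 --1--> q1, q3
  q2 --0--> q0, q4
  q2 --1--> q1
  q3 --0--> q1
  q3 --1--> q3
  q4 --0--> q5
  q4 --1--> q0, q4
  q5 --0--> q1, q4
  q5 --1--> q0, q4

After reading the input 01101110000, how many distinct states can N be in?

Start: {q2}
read 0: {q0, q4}
read 1: {q0, q2, q4}
read 1: {q0, q1, q2, q4}
read 0: {q0, q1, q4, q5}
read 1: {q0, q1, q2, q3, q4}
read 1: {q0, q1, q2, q3, q4}
read 1: {q0, q1, q2, q3, q4}
read 0: {q0, q1, q4, q5}
read 0: {q1, q4, q5}
read 0: {q1, q4, q5}
read 0: {q1, q4, q5}
Final reachable set {q1, q4, q5} has 3 states.

3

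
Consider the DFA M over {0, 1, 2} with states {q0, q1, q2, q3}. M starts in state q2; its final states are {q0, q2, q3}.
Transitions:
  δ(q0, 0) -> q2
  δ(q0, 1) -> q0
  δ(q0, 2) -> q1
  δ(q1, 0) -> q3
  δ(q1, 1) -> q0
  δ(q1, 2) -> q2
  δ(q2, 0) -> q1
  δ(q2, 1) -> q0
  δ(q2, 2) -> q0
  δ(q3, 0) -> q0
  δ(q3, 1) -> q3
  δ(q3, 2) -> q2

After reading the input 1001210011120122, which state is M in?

q2 --1--> q0
q0 --0--> q2
q2 --0--> q1
q1 --1--> q0
q0 --2--> q1
q1 --1--> q0
q0 --0--> q2
q2 --0--> q1
q1 --1--> q0
q0 --1--> q0
q0 --1--> q0
q0 --2--> q1
q1 --0--> q3
q3 --1--> q3
q3 --2--> q2
q2 --2--> q0

q0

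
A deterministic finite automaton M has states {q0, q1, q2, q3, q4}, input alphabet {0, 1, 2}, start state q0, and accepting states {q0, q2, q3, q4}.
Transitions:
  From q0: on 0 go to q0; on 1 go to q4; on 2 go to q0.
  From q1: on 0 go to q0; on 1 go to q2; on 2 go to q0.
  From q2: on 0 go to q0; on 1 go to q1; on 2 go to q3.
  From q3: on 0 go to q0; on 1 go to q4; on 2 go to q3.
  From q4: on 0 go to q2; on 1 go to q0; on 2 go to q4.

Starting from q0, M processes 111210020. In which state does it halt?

q0

q0 --1--> q4
q4 --1--> q0
q0 --1--> q4
q4 --2--> q4
q4 --1--> q0
q0 --0--> q0
q0 --0--> q0
q0 --2--> q0
q0 --0--> q0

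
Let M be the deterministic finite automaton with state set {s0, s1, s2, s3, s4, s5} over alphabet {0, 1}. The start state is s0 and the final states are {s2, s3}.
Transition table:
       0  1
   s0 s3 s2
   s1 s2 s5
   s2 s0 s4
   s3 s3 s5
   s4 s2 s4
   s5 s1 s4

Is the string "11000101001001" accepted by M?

s0 --1--> s2
s2 --1--> s4
s4 --0--> s2
s2 --0--> s0
s0 --0--> s3
s3 --1--> s5
s5 --0--> s1
s1 --1--> s5
s5 --0--> s1
s1 --0--> s2
s2 --1--> s4
s4 --0--> s2
s2 --0--> s0
s0 --1--> s2
End in state s2, which is an accepting state.

accepted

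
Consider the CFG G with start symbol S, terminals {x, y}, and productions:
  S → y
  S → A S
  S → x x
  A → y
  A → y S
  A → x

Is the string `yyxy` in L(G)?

yes

S ⇒ AS ⇒ yS ⇒ yAS ⇒ yyS ⇒ yyAS ⇒ yyxS ⇒ yyxy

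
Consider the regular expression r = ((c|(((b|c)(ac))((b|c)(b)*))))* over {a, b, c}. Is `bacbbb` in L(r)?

yes

Split into 1 piece bacbbb; each matches (c|(((b|c)(ac))((b|c)(b)*))).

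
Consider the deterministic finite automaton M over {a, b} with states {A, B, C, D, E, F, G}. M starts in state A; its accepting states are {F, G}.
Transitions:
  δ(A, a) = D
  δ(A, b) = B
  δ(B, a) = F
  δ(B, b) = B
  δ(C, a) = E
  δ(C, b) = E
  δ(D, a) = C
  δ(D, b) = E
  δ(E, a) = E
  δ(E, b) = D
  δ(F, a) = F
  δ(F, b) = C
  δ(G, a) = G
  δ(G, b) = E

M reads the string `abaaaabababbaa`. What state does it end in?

A --a--> D
D --b--> E
E --a--> E
E --a--> E
E --a--> E
E --a--> E
E --b--> D
D --a--> C
C --b--> E
E --a--> E
E --b--> D
D --b--> E
E --a--> E
E --a--> E

E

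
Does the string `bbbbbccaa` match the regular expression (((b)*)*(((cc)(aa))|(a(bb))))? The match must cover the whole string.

yes

Split as bbbbb·ccaa: ((b)*)* matches bbbbb and (((cc)(aa))|(a(bb))) matches ccaa.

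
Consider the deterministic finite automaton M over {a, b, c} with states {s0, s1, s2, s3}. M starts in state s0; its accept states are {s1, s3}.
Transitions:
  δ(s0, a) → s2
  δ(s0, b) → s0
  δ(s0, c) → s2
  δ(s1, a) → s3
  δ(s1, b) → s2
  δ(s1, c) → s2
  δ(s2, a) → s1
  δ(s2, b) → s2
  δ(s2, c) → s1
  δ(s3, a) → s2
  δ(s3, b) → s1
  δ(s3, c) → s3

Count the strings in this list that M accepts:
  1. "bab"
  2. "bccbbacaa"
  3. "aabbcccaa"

"bab": rejected
"bccbbacaa": accepted
"aabbcccaa": rejected

1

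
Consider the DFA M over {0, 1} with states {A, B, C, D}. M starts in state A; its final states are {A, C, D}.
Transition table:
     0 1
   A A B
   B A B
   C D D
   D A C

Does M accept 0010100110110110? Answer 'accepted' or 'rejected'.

accepted

A --0--> A
A --0--> A
A --1--> B
B --0--> A
A --1--> B
B --0--> A
A --0--> A
A --1--> B
B --1--> B
B --0--> A
A --1--> B
B --1--> B
B --0--> A
A --1--> B
B --1--> B
B --0--> A
End in state A, which is an accepting state.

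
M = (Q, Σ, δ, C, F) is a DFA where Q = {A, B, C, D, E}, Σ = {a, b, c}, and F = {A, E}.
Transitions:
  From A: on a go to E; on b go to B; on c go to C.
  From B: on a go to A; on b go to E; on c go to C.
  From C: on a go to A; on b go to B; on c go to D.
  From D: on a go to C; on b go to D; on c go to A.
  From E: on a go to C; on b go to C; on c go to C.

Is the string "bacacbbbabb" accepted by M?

C --b--> B
B --a--> A
A --c--> C
C --a--> A
A --c--> C
C --b--> B
B --b--> E
E --b--> C
C --a--> A
A --b--> B
B --b--> E
End in state E, which is an accepting state.

accepted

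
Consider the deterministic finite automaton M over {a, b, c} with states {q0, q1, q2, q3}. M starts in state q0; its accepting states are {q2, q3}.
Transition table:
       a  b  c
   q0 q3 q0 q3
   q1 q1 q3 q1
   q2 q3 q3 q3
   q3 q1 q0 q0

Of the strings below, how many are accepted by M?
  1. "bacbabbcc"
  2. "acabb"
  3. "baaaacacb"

"bacbabbcc": rejected
"acabb": rejected
"baaaacacb": accepted

1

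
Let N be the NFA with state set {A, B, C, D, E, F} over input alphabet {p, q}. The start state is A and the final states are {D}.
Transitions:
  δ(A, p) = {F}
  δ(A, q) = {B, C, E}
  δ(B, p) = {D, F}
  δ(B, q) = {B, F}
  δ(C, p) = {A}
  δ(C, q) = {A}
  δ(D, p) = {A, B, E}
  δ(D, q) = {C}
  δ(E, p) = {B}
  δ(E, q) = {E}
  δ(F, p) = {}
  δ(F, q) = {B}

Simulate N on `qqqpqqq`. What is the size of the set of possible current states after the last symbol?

Start: {A}
read q: {B, C, E}
read q: {A, B, E, F}
read q: {B, C, E, F}
read p: {A, B, D, F}
read q: {B, C, E, F}
read q: {A, B, E, F}
read q: {B, C, E, F}
Final reachable set {B, C, E, F} has 4 states.

4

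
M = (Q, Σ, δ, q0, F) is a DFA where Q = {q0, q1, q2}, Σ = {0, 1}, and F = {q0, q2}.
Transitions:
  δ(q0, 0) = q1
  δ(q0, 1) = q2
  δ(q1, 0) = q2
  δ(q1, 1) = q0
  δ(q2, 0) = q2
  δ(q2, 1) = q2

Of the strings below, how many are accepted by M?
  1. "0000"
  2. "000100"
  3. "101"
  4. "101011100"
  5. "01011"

"0000": accepted
"000100": accepted
"101": accepted
"101011100": accepted
"01011": accepted

5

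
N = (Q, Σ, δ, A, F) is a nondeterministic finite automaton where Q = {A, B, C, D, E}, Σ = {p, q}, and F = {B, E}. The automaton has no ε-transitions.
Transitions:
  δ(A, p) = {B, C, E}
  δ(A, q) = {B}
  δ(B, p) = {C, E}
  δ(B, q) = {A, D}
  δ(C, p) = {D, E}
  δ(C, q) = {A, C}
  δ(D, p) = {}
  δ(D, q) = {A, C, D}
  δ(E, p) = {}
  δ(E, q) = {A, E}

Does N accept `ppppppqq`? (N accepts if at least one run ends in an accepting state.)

Start: {A}
read p: {B, C, E}
read p: {C, D, E}
read p: {D, E}
read p: {}
The reachable set is empty and stays empty for the remaining 4 symbols.
Reachable ∩ accepting = {} — empty.

rejected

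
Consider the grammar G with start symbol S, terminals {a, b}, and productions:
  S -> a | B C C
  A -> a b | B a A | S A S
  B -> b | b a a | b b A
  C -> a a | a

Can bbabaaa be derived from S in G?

yes

S ⇒ BCC ⇒ bbACC ⇒ bbabCC ⇒ bbabaaC ⇒ bbabaaa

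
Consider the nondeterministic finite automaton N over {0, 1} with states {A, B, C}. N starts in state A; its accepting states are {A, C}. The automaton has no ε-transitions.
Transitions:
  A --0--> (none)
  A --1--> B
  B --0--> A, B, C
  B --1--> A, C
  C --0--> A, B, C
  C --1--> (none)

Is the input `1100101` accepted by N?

accepted

Start: {A}
read 1: {B}
read 1: {A, C}
read 0: {A, B, C}
read 0: {A, B, C}
read 1: {A, B, C}
read 0: {A, B, C}
read 1: {A, B, C}
Reachable ∩ accepting = {A, C} — nonempty.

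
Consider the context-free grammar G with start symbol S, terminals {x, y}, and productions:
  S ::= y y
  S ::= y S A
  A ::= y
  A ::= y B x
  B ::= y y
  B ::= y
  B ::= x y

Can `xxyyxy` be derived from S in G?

no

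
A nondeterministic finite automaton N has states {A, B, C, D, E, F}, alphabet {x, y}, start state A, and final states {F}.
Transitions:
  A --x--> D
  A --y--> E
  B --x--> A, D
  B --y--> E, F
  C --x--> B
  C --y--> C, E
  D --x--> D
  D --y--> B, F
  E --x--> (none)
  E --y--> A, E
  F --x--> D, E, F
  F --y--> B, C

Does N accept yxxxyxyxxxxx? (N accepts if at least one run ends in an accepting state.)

Start: {A}
read y: {E}
read x: {}
The reachable set is empty and stays empty for the remaining 10 symbols.
Reachable ∩ accepting = {} — empty.

rejected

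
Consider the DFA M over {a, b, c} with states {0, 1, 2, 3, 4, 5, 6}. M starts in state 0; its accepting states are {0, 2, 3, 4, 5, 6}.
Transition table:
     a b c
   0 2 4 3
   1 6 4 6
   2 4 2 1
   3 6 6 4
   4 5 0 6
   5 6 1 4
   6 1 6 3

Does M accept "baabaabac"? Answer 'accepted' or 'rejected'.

accepted

0 --b--> 4
4 --a--> 5
5 --a--> 6
6 --b--> 6
6 --a--> 1
1 --a--> 6
6 --b--> 6
6 --a--> 1
1 --c--> 6
End in state 6, which is an accepting state.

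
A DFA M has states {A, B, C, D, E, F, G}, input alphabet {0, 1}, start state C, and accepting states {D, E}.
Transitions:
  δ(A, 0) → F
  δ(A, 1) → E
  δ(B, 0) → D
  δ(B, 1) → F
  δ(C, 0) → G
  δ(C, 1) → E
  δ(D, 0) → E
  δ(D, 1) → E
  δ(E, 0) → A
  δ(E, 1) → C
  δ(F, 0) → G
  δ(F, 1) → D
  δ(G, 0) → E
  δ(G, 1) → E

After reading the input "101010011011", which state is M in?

C

C --1--> E
E --0--> A
A --1--> E
E --0--> A
A --1--> E
E --0--> A
A --0--> F
F --1--> D
D --1--> E
E --0--> A
A --1--> E
E --1--> C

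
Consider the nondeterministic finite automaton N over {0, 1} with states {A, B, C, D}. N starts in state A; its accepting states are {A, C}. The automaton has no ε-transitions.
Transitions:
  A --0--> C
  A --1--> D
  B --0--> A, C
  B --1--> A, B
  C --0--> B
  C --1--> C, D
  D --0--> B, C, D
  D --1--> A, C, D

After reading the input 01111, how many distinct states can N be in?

3

Start: {A}
read 0: {C}
read 1: {C, D}
read 1: {A, C, D}
read 1: {A, C, D}
read 1: {A, C, D}
Final reachable set {A, C, D} has 3 states.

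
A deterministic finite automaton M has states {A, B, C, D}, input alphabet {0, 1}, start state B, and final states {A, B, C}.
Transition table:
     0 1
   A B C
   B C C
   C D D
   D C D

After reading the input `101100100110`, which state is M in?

B --1--> C
C --0--> D
D --1--> D
D --1--> D
D --0--> C
C --0--> D
D --1--> D
D --0--> C
C --0--> D
D --1--> D
D --1--> D
D --0--> C

C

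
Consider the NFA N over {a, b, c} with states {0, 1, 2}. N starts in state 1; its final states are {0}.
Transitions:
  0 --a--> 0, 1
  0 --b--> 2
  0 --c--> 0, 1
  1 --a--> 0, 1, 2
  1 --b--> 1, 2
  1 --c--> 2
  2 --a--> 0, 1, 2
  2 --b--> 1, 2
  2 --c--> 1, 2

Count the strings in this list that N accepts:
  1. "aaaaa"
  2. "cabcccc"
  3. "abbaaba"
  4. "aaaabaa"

"aaaaa": accepted
"cabcccc": rejected
"abbaaba": accepted
"aaaabaa": accepted

3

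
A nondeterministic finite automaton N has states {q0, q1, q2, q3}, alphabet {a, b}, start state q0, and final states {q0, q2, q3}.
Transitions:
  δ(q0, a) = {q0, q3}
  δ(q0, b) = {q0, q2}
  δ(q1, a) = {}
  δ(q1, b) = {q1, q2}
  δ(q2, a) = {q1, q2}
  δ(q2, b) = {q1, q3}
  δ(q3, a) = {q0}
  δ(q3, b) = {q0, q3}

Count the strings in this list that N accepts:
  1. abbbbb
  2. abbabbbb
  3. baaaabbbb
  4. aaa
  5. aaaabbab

abbbbb: accepted
abbabbbb: accepted
baaaabbbb: accepted
aaa: accepted
aaaabbab: accepted

5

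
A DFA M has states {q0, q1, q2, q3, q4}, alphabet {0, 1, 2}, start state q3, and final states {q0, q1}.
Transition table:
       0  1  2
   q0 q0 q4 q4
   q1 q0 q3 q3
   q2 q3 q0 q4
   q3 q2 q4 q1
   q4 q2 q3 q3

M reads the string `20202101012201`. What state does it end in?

q3 --2--> q1
q1 --0--> q0
q0 --2--> q4
q4 --0--> q2
q2 --2--> q4
q4 --1--> q3
q3 --0--> q2
q2 --1--> q0
q0 --0--> q0
q0 --1--> q4
q4 --2--> q3
q3 --2--> q1
q1 --0--> q0
q0 --1--> q4

q4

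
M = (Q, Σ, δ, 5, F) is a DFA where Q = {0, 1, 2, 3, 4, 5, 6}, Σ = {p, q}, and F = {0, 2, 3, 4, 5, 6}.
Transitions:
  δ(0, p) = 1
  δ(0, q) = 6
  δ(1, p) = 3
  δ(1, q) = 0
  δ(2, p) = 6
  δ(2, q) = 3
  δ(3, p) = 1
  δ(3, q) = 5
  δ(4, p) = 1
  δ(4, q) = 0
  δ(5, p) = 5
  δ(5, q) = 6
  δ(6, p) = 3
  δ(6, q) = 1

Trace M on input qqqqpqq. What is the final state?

5 --q--> 6
6 --q--> 1
1 --q--> 0
0 --q--> 6
6 --p--> 3
3 --q--> 5
5 --q--> 6

6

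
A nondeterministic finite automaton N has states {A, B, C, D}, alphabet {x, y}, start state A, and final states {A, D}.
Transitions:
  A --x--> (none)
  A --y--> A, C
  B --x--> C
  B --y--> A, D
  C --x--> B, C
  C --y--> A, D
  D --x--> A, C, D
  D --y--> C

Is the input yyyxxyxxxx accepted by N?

Start: {A}
read y: {A, C}
read y: {A, C, D}
read y: {A, C, D}
read x: {A, B, C, D}
read x: {A, B, C, D}
read y: {A, C, D}
read x: {A, B, C, D}
read x: {A, B, C, D}
read x: {A, B, C, D}
read x: {A, B, C, D}
Reachable ∩ accepting = {A, D} — nonempty.

accepted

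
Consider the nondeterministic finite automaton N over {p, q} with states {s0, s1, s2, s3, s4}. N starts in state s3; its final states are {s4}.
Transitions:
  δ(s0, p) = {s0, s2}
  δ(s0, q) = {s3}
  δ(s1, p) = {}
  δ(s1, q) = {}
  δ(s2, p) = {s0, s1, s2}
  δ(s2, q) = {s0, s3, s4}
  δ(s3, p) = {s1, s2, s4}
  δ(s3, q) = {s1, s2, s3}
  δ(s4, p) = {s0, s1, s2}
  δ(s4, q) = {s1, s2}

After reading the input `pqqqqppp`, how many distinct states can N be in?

Start: {s3}
read p: {s1, s2, s4}
read q: {s0, s1, s2, s3, s4}
read q: {s0, s1, s2, s3, s4}
read q: {s0, s1, s2, s3, s4}
read q: {s0, s1, s2, s3, s4}
read p: {s0, s1, s2, s4}
read p: {s0, s1, s2}
read p: {s0, s1, s2}
Final reachable set {s0, s1, s2} has 3 states.

3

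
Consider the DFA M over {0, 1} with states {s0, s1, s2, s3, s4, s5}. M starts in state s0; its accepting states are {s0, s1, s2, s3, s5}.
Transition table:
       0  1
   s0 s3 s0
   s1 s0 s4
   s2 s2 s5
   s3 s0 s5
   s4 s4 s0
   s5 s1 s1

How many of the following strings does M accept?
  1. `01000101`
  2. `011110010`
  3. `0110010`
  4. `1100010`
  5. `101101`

4

`01000101`: rejected
`011110010`: accepted
`0110010`: accepted
`1100010`: accepted
`101101`: accepted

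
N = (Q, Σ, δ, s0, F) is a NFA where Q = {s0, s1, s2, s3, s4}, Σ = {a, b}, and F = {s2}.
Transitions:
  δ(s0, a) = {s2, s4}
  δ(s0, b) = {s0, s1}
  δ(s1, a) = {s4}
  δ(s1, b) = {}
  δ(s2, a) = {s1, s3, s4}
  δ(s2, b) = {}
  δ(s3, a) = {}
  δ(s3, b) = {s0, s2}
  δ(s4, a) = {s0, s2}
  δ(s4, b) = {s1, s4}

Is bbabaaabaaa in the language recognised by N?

Start: {s0}
read b: {s0, s1}
read b: {s0, s1}
read a: {s2, s4}
read b: {s1, s4}
read a: {s0, s2, s4}
read a: {s0, s1, s2, s3, s4}
read a: {s0, s1, s2, s3, s4}
read b: {s0, s1, s2, s4}
read a: {s0, s1, s2, s3, s4}
read a: {s0, s1, s2, s3, s4}
read a: {s0, s1, s2, s3, s4}
Reachable ∩ accepting = {s2} — nonempty.

accepted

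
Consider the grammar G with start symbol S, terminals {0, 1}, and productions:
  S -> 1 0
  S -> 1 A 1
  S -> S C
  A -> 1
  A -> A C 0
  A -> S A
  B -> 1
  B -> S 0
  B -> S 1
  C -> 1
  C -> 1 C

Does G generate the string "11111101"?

S ⇒ 1A1 ⇒ 1AC01 ⇒ 1SAC01 ⇒ 11A1AC01 ⇒ 1111AC01 ⇒ 11111C01 ⇒ 11111101

yes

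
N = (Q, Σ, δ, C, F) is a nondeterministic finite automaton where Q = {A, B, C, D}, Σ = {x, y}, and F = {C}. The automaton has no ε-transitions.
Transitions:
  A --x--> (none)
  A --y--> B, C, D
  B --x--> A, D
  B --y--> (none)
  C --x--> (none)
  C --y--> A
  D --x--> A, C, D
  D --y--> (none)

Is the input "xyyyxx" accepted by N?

Start: {C}
read x: {}
The reachable set is empty and stays empty for the remaining 5 symbols.
Reachable ∩ accepting = {} — empty.

rejected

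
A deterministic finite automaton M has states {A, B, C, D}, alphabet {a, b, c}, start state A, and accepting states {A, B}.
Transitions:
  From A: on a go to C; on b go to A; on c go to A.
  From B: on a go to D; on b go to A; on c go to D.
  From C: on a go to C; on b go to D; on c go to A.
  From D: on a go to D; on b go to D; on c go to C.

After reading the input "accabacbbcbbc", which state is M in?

C

A --a--> C
C --c--> A
A --c--> A
A --a--> C
C --b--> D
D --a--> D
D --c--> C
C --b--> D
D --b--> D
D --c--> C
C --b--> D
D --b--> D
D --c--> C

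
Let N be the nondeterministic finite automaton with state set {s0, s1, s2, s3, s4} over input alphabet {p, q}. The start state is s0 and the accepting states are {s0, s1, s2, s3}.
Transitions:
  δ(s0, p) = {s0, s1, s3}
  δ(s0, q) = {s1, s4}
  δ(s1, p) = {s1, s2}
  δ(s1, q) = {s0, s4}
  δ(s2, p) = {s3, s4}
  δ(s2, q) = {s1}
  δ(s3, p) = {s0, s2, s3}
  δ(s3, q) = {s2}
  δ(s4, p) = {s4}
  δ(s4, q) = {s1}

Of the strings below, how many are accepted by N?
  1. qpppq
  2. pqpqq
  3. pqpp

qpppq: accepted
pqpqq: accepted
pqpp: accepted

3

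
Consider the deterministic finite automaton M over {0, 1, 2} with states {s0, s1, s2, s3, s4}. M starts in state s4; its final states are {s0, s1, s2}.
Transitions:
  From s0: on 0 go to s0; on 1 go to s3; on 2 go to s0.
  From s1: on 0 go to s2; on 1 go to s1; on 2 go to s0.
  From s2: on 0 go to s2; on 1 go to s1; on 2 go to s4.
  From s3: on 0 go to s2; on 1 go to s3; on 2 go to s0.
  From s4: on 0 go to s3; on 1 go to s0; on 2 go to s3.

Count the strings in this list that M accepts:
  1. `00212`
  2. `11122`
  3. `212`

3

`00212`: accepted
`11122`: accepted
`212`: accepted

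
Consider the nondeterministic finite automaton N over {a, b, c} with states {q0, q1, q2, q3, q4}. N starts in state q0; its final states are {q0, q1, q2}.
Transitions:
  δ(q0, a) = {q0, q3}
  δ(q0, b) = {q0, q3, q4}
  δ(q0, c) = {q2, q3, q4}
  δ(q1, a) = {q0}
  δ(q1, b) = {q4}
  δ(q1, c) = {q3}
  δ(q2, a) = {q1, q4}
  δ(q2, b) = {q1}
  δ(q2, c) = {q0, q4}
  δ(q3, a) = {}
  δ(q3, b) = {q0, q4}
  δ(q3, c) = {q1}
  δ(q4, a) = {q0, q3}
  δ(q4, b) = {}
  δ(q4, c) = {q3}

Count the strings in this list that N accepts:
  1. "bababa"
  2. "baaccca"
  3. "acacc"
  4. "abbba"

"bababa": accepted
"baaccca": accepted
"acacc": accepted
"abbba": accepted

4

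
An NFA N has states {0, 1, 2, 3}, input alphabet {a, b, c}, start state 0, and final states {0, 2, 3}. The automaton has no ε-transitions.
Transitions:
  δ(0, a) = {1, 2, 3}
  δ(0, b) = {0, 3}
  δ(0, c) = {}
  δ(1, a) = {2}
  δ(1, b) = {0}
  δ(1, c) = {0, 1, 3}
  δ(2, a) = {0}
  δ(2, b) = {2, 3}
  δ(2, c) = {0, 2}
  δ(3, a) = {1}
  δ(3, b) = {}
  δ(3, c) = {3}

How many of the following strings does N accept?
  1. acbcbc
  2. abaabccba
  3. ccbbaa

2

acbcbc: accepted
abaabccba: accepted
ccbbaa: rejected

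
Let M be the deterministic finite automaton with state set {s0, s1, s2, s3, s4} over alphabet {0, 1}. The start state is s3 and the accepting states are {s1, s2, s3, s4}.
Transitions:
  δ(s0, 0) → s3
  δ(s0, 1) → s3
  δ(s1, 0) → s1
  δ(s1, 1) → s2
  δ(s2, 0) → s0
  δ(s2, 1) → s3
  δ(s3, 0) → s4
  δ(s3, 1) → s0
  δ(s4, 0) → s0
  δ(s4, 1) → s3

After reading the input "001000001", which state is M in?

s3 --0--> s4
s4 --0--> s0
s0 --1--> s3
s3 --0--> s4
s4 --0--> s0
s0 --0--> s3
s3 --0--> s4
s4 --0--> s0
s0 --1--> s3

s3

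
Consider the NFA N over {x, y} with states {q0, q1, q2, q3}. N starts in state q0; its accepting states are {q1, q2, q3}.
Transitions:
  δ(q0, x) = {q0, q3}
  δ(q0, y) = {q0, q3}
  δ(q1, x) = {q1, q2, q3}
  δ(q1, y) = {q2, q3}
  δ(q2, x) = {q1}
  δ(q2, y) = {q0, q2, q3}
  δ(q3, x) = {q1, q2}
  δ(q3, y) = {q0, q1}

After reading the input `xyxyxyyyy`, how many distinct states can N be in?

4

Start: {q0}
read x: {q0, q3}
read y: {q0, q1, q3}
read x: {q0, q1, q2, q3}
read y: {q0, q1, q2, q3}
read x: {q0, q1, q2, q3}
read y: {q0, q1, q2, q3}
read y: {q0, q1, q2, q3}
read y: {q0, q1, q2, q3}
read y: {q0, q1, q2, q3}
Final reachable set {q0, q1, q2, q3} has 4 states.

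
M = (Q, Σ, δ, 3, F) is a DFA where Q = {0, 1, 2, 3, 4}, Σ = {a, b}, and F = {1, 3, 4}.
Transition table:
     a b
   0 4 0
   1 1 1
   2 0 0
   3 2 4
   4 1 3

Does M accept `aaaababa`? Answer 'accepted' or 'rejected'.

accepted

3 --a--> 2
2 --a--> 0
0 --a--> 4
4 --a--> 1
1 --b--> 1
1 --a--> 1
1 --b--> 1
1 --a--> 1
End in state 1, which is an accepting state.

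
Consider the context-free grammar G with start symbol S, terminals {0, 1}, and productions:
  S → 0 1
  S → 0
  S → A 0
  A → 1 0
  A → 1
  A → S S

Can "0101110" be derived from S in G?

no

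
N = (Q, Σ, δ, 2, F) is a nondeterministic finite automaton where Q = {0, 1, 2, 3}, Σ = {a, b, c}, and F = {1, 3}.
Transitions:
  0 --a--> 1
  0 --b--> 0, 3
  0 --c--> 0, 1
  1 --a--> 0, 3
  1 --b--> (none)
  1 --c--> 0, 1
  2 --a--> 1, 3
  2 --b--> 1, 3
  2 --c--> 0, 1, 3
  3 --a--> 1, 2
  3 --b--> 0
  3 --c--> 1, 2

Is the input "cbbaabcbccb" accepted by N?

Start: {2}
read c: {0, 1, 3}
read b: {0, 3}
read b: {0, 3}
read a: {1, 2}
read a: {0, 1, 3}
read b: {0, 3}
read c: {0, 1, 2}
read b: {0, 1, 3}
read c: {0, 1, 2}
read c: {0, 1, 3}
read b: {0, 3}
Reachable ∩ accepting = {3} — nonempty.

accepted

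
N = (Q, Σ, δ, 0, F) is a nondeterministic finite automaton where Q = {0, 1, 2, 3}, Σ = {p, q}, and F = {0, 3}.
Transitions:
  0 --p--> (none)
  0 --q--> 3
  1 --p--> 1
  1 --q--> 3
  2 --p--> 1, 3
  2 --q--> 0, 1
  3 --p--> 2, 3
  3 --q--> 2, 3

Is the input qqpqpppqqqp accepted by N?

Start: {0}
read q: {3}
read q: {2, 3}
read p: {1, 2, 3}
read q: {0, 1, 2, 3}
read p: {1, 2, 3}
read p: {1, 2, 3}
read p: {1, 2, 3}
read q: {0, 1, 2, 3}
read q: {0, 1, 2, 3}
read q: {0, 1, 2, 3}
read p: {1, 2, 3}
Reachable ∩ accepting = {3} — nonempty.

accepted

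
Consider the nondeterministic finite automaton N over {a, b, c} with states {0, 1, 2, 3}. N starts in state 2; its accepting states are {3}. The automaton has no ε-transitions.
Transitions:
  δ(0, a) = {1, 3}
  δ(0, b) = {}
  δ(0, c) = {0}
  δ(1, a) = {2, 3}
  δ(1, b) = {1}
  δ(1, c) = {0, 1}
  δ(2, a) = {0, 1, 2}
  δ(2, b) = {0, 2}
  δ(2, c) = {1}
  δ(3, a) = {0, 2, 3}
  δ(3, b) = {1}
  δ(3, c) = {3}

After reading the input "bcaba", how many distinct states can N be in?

4

Start: {2}
read b: {0, 2}
read c: {0, 1}
read a: {1, 2, 3}
read b: {0, 1, 2}
read a: {0, 1, 2, 3}
Final reachable set {0, 1, 2, 3} has 4 states.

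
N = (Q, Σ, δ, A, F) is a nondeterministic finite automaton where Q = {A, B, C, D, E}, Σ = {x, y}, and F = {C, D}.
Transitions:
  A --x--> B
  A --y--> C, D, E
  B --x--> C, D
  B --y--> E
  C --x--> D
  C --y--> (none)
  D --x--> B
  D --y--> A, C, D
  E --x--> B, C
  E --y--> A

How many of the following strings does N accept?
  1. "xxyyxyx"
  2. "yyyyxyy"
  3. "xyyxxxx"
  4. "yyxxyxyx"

"xxyyxyx": accepted
"yyyyxyy": accepted
"xyyxxxx": accepted
"yyxxyxyx": accepted

4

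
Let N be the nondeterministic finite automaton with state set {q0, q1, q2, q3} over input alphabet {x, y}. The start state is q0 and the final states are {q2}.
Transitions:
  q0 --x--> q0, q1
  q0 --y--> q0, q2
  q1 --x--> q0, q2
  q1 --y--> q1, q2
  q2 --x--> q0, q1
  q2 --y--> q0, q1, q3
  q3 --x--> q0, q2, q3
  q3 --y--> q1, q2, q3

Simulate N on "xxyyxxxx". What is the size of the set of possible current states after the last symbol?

4

Start: {q0}
read x: {q0, q1}
read x: {q0, q1, q2}
read y: {q0, q1, q2, q3}
read y: {q0, q1, q2, q3}
read x: {q0, q1, q2, q3}
read x: {q0, q1, q2, q3}
read x: {q0, q1, q2, q3}
read x: {q0, q1, q2, q3}
Final reachable set {q0, q1, q2, q3} has 4 states.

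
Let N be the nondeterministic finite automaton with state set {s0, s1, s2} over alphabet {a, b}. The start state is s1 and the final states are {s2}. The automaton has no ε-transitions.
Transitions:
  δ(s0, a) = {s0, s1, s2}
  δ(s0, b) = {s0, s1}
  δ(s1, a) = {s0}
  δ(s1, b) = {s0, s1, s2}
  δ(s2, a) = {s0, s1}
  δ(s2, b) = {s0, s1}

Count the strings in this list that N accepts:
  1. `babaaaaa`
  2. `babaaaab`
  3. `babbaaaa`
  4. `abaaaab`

4

`babaaaaa`: accepted
`babaaaab`: accepted
`babbaaaa`: accepted
`abaaaab`: accepted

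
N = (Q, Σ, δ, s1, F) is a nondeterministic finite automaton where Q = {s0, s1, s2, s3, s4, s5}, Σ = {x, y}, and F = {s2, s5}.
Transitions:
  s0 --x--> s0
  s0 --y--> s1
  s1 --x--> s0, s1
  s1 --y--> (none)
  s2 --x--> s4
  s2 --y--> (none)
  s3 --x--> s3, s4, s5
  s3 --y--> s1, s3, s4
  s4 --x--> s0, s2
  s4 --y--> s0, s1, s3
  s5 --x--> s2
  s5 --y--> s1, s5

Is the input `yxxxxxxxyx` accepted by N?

Start: {s1}
read y: {}
The reachable set is empty and stays empty for the remaining 9 symbols.
Reachable ∩ accepting = {} — empty.

rejected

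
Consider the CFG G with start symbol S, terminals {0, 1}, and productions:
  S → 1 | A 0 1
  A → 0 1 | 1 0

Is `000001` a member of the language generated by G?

no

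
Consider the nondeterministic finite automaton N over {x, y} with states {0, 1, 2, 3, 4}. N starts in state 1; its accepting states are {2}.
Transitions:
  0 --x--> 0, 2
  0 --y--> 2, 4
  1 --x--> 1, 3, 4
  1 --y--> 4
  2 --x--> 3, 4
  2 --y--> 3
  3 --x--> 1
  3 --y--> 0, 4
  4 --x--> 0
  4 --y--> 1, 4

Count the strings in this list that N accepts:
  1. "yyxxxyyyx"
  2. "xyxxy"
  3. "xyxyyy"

3

"yyxxxyyyx": accepted
"xyxxy": accepted
"xyxyyy": accepted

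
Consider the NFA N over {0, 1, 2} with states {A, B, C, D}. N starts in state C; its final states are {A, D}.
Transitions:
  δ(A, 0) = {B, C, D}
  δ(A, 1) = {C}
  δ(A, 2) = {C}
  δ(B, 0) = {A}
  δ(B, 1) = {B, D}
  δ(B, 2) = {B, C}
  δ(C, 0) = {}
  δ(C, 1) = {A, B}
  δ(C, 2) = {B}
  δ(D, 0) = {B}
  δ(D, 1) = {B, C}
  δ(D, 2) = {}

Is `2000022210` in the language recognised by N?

accepted

Start: {C}
read 2: {B}
read 0: {A}
read 0: {B, C, D}
read 0: {A, B}
read 0: {A, B, C, D}
read 2: {B, C}
read 2: {B, C}
read 2: {B, C}
read 1: {A, B, D}
read 0: {A, B, C, D}
Reachable ∩ accepting = {A, D} — nonempty.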